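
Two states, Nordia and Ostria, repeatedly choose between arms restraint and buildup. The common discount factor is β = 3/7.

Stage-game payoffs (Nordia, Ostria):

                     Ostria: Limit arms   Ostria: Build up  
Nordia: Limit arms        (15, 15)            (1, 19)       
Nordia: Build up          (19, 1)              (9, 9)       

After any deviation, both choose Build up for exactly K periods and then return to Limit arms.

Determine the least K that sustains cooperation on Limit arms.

3

No profitable deviation requires (15−9)(β+…+β^K) ≥ 19−15, i.e. β+…+β^K ≥ 2/3 ≈ 0.6667.
With β = 3/7, the partial sums are K=1: 0.4286, K=2: 0.6122, K=3: 0.6910.
K = 3 is the first length at which the sum reaches 0.6667.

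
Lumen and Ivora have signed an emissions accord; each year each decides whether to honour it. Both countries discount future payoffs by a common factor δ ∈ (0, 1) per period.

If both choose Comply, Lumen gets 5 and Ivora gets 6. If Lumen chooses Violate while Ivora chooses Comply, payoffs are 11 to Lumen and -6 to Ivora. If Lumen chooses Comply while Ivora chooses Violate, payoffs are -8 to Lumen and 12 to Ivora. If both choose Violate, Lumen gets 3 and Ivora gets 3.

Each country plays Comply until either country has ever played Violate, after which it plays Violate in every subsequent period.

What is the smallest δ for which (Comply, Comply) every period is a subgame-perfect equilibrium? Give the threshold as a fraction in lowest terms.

Lumen: cooperation gives 5 each period; deviation gives 11 once then 3 forever.
  5/(1−δ) ≥ 11 + 3δ/(1−δ) ⇒ δ ≥ 6/8 = 3/4.
Ivora: cooperation gives 6 each period; deviation gives 12 once then 3 forever.
  δ ≥ 6/9 = 2/3.
Both must hold, so the binding constraint is Lumen's: δ ≥ 3/4.

3/4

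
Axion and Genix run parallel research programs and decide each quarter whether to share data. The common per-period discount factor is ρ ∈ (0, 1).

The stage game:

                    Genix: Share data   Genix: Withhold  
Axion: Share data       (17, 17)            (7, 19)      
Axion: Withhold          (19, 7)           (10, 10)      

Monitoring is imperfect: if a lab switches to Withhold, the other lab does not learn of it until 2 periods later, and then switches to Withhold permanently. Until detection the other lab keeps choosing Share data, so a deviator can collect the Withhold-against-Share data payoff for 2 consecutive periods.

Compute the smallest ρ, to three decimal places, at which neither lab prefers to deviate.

0.471

A deviator earns 19 for 2 periods, then 10 forever; cooperating earns 17 forever. Multiplying the IC by (1−ρ):
17 ≥ 19(1−ρ^2) + 10ρ^2, so 9·ρ^2 ≥ 2 and ρ^2 ≥ 2/9.
ρ ≥ (2/9)^(1/2) ≈ 0.471.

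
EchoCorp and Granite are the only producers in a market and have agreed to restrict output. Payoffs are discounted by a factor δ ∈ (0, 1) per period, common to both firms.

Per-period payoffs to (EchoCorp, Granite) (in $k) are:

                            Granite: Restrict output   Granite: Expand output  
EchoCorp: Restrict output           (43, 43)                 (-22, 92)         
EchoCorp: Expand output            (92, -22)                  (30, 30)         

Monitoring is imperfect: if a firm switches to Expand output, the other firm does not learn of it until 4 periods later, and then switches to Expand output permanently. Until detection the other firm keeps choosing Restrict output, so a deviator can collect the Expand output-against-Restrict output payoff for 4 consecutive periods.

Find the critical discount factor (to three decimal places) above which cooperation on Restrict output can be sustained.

Deviating for the 4 undetected periods gains 92−43 = 49 per period over cooperation, then loses 43−30 = 13 per period forever once punishment starts.
Gain: 49(1 + δ + … + δ^3); loss: 13·δ^4/(1−δ).
No profitable deviation ⇔ 49(1−δ^4) ≤ 13·δ^4, i.e. δ^4 ≥ 49/(49+13) = 49/62.
Hence δ ≥ (49/62)^(1/4) ≈ 0.943.

0.943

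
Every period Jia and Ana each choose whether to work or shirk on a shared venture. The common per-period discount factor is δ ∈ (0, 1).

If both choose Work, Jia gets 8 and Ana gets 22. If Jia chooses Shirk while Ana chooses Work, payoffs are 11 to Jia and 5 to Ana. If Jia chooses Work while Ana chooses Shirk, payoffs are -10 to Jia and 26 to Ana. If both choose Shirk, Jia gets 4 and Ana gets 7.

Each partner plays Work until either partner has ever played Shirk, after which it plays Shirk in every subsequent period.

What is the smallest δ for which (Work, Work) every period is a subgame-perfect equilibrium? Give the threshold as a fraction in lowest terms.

3/7

For Jia: deviation gain 11−8 = 3, per-period punishment loss 8−4 = 4. IC gives δ ≥ 3/7.
For Ana: gain 4, loss 15 per period, so δ ≥ 4/19.
The tighter constraint is Jia's, so cooperation needs δ ≥ 3/7.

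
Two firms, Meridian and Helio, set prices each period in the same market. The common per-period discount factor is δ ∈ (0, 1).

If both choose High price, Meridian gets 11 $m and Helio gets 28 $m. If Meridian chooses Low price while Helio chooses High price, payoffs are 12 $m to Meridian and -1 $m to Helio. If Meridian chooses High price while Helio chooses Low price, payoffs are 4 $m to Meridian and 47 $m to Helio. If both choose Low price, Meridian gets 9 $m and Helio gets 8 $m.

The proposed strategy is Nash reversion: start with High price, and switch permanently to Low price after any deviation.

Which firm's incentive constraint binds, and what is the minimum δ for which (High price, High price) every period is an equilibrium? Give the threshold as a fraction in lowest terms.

Meridian: cooperation gives 11 each period; deviation gives 12 once then 9 forever.
  11/(1−δ) ≥ 12 + 9δ/(1−δ) ⇒ δ ≥ 1/3.
Helio: cooperation gives 28 each period; deviation gives 47 once then 8 forever.
  δ ≥ 19/39.
Both must hold, so the binding constraint is Helio's: δ ≥ 19/39.

Helio; δ ≥ 19/39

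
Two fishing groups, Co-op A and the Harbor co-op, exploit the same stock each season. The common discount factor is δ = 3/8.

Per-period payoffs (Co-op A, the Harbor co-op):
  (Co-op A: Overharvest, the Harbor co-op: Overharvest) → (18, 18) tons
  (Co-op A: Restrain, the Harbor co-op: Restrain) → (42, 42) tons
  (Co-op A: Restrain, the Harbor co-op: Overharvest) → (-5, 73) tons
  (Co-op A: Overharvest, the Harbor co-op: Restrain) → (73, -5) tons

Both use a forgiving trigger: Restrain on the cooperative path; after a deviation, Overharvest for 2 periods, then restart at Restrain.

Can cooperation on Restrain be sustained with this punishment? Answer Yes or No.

IC: δ+…+δ^2 ≥ (73−42)/(42−18) = 31/24.
At δ = 3/8: partial sum = 0.5156 < 1.2917. Cooperation not sustainable.

No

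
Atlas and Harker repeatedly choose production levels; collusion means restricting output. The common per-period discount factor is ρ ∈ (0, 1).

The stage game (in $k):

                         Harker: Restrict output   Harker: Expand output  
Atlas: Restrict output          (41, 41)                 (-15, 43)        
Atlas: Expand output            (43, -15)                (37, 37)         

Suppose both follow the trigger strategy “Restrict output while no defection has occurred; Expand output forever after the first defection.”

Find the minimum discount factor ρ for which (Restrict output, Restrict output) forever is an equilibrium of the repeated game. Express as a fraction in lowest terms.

41/(1−ρ) ≥ 43 + 37ρ/(1−ρ)
41 ≥ 43 − 6ρ
ρ ≥ 2/6 = 1/3.

1/3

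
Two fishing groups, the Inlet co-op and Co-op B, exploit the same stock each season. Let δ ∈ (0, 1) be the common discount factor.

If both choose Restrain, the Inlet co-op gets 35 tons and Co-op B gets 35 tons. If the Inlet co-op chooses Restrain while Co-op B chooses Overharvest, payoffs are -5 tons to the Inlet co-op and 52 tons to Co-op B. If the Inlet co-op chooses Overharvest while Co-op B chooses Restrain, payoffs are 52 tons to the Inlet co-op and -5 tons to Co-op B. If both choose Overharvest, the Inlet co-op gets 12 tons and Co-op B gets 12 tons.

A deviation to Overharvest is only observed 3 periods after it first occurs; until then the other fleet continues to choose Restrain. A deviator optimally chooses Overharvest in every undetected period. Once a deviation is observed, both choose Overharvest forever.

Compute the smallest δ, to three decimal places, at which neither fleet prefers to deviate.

0.752

A deviator earns 52 for 3 periods, then 12 forever; cooperating earns 35 forever. Multiplying the IC by (1−δ):
35 ≥ 52(1−δ^3) + 12δ^3, so 40·δ^3 ≥ 17 and δ^3 ≥ 17/40.
δ ≥ (17/40)^(1/3) ≈ 0.752.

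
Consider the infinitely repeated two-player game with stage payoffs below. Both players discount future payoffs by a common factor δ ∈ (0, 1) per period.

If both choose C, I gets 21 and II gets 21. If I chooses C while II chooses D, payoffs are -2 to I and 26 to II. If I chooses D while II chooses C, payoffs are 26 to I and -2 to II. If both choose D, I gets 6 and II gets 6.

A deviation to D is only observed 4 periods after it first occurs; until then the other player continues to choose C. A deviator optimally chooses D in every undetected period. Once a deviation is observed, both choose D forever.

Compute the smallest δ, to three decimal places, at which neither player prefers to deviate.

A deviator earns 26 for 4 periods, then 6 forever; cooperating earns 21 forever. Multiplying the IC by (1−δ):
21 ≥ 26(1−δ^4) + 6δ^4, so 20·δ^4 ≥ 5 and δ^4 ≥ 1/4.
δ ≥ (1/4)^(1/4) ≈ 0.707.

0.707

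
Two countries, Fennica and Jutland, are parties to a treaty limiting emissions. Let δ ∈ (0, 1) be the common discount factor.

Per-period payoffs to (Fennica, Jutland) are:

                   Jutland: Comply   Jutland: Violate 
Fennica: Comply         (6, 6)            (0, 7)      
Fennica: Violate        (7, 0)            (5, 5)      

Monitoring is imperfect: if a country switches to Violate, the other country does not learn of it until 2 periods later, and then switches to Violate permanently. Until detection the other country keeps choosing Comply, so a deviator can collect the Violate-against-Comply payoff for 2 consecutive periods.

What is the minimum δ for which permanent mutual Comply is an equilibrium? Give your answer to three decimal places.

Deviating for the 2 undetected periods gains 7−6 = 1 per period over cooperation, then loses 6−5 = 1 per period forever once punishment starts.
Gain: 1(1 + δ + … + δ^1); loss: 1·δ^2/(1−δ).
No profitable deviation ⇔ 1(1−δ^2) ≤ 1·δ^2, i.e. δ^2 ≥ 1/(1+1) = 1/2.
Hence δ ≥ (1/2)^(1/2) ≈ 0.707.

0.707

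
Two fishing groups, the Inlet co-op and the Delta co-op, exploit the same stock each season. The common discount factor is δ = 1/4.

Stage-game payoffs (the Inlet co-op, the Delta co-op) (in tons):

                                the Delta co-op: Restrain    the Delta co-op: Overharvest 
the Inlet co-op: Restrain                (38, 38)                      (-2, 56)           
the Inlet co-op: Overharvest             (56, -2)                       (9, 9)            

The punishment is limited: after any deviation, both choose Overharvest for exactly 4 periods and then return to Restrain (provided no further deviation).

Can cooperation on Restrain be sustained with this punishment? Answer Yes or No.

Comparing payoff streams over the 5 periods until play realigns: cooperate → 38(1+δ+…+δ^4); deviate → 56 + 9(δ+…+δ^4).
Cooperation is sustained iff (38−9)(δ+…+δ^4) ≥ 56−38.
δ+…+δ^4 = 1/4·(1−(1/4)^4)/(1−1/4) = 0.3320, and (56−38)/(38−9) = 0.6207.
0.3320 < 0.6207, so cooperation is not sustainable.

No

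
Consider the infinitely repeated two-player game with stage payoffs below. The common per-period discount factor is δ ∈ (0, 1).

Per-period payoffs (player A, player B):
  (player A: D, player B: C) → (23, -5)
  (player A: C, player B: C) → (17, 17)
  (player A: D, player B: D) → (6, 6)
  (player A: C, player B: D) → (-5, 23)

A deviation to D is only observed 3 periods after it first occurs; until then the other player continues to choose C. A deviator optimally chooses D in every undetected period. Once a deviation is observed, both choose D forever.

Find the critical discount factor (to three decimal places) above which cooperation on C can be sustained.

0.707

Deviating for the 3 undetected periods gains 23−17 = 6 per period over cooperation, then loses 17−6 = 11 per period forever once punishment starts.
Gain: 6(1 + δ + … + δ^2); loss: 11·δ^3/(1−δ).
No profitable deviation ⇔ 6(1−δ^3) ≤ 11·δ^3, i.e. δ^3 ≥ 6/(6+11) = 6/17.
Hence δ ≥ (6/17)^(1/3) ≈ 0.707.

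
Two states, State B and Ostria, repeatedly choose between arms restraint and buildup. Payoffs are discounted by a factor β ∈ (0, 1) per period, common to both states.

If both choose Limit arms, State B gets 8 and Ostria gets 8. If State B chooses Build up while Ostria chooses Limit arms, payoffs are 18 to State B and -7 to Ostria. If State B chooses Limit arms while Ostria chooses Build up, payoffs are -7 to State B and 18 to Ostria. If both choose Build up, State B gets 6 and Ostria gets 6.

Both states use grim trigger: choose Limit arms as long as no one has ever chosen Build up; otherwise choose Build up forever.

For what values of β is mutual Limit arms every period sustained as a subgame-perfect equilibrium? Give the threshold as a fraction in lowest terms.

8/(1−β) ≥ 18 + 6β/(1−β)
8 ≥ 18 − 12β
β ≥ 10/12 = 5/6.

5/6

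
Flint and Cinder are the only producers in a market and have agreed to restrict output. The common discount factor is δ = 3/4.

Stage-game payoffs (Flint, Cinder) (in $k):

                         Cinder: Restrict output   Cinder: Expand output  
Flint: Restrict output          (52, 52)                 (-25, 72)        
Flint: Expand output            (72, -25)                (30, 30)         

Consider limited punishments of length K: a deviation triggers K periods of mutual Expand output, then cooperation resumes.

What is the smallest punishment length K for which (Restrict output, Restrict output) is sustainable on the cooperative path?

2

IC: δ(1−δ^K)/(1−δ) ≥ (72−52)/(52−30) = 10/11.
With δ = 3/4: need 1 − δ^K ≥ 10/11·(1−3/4)/(3/4), i.e. δ^K ≤ 0.6970.
Since (3/4)^1 = 0.7500 and (3/4)^2 = 0.5625, the smallest such K is 2.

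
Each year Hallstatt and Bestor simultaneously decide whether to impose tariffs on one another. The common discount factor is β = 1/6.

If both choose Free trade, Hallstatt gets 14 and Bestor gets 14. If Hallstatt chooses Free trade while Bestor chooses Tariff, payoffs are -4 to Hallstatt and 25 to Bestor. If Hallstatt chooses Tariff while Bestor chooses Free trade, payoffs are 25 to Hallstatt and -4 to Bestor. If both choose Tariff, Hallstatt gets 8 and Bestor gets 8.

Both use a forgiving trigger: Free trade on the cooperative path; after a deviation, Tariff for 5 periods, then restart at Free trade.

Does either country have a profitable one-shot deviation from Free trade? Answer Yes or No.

A one-shot deviation gives 25 now, then 8 for 5 periods, then back to 14.
Gain from deviating: (25−14) today; loss: (14−8) in each of the next 5 periods.
No-deviation condition: (14−8)(β+…+β^5) ≥ 25−14, i.e. β+…+β^5 ≥ 11/6.
At β = 1/6: β+…+β^5 = 0.2000 < 1.8333.
So cooperation is not sustainable.

Yes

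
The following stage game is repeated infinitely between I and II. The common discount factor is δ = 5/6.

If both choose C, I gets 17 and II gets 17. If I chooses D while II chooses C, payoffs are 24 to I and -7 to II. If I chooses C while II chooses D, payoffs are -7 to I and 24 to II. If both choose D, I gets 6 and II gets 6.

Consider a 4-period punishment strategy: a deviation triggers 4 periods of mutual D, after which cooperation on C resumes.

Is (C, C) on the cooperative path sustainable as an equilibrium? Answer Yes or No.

A one-shot deviation gives 24 now, then 6 for 4 periods, then back to 17.
Gain from deviating: (24−17) today; loss: (17−6) in each of the next 4 periods.
No-deviation condition: (17−6)(δ+…+δ^4) ≥ 24−17, i.e. δ+…+δ^4 ≥ 7/11.
At δ = 5/6: δ+…+δ^4 = 2.5887 ≥ 0.6364.
So cooperation is sustainable.

Yes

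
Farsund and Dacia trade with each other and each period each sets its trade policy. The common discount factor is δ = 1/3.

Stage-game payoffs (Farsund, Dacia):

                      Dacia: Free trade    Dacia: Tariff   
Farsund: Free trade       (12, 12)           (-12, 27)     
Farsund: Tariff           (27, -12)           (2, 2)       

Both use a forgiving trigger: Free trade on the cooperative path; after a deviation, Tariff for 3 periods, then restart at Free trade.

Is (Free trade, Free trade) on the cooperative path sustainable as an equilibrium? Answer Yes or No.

No

IC: δ+…+δ^3 ≥ (27−12)/(12−2) = 3/2.
At δ = 1/3: partial sum = 0.4815 < 1.5000. Cooperation not sustainable.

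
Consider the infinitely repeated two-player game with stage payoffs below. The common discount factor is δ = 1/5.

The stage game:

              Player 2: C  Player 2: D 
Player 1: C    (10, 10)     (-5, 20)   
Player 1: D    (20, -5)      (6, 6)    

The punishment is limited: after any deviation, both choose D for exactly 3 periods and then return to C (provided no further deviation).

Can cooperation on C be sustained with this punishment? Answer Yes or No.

IC: δ+…+δ^3 ≥ (20−10)/(10−6) = 5/2.
At δ = 1/5: partial sum = 0.2480 < 2.5000. Cooperation not sustainable.

No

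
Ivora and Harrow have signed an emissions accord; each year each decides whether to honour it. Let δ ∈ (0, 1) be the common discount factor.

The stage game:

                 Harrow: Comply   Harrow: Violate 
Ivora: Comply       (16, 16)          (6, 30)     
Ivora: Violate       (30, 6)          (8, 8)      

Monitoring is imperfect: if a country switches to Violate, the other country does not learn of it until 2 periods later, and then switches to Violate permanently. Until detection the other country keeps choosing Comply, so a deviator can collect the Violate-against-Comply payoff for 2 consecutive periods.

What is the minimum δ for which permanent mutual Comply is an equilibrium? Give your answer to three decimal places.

Deviating for the 2 undetected periods gains 30−16 = 14 per period over cooperation, then loses 16−8 = 8 per period forever once punishment starts.
Gain: 14(1 + δ + … + δ^1); loss: 8·δ^2/(1−δ).
No profitable deviation ⇔ 14(1−δ^2) ≤ 8·δ^2, i.e. δ^2 ≥ 14/(14+8) = 7/11.
Hence δ ≥ (7/11)^(1/2) ≈ 0.798.

0.798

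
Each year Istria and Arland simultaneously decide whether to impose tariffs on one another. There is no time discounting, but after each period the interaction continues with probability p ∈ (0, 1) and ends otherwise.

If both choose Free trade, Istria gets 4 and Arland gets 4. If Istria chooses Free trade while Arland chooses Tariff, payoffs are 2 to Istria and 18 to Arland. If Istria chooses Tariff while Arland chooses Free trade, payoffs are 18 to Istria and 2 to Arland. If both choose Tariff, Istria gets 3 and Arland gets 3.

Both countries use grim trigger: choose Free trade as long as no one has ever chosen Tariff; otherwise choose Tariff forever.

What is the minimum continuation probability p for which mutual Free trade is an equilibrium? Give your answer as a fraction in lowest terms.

14/15

With no time discounting, the continuation probability p plays the role of the discount factor.
Grim-trigger IC: 4/(1−p) ≥ 18 + 3p/(1−p) ⇒ p ≥ (18−4)/(18−3) = 14/15.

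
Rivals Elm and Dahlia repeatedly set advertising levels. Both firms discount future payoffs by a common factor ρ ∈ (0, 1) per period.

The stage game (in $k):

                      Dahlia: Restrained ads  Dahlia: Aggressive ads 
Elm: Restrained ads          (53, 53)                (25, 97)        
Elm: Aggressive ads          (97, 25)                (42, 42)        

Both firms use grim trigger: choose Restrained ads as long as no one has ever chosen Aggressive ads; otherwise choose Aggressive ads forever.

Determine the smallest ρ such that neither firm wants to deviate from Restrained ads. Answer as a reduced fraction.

One-period gain from deviating is 97 − 53 = 44. The loss is 53 − 42 = 11 in every subsequent period, with present value 11·ρ/(1−ρ).
Deviation is unprofitable when 11·ρ/(1−ρ) ≥ 44, i.e. ρ/(1−ρ) ≥ 4.
Equivalently ρ ≥ 44/(44+11) = 4/5.

4/5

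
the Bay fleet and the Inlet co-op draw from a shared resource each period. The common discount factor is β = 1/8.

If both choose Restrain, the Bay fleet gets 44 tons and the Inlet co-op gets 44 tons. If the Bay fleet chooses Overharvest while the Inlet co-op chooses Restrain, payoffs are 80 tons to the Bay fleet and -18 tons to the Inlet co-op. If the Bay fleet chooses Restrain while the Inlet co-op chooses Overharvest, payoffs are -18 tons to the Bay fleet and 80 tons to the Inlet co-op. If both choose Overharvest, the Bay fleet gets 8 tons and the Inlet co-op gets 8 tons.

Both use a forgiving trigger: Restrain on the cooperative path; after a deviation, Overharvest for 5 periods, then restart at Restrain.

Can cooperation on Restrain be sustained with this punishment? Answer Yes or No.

IC: β+…+β^5 ≥ (80−44)/(44−8) = 1.
At β = 1/8: partial sum = 0.1429 < 1.0000. Cooperation not sustainable.

No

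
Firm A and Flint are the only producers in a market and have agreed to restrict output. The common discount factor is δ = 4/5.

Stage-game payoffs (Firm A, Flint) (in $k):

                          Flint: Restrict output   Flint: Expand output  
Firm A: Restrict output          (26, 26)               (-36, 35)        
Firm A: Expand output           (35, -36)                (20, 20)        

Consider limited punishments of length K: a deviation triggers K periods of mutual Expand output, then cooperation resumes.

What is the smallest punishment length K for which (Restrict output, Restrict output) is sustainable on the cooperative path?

3

IC: δ(1−δ^K)/(1−δ) ≥ (35−26)/(26−20) = 3/2.
With δ = 4/5: need 1 − δ^K ≥ 3/2·(1−4/5)/(4/5), i.e. δ^K ≤ 0.6250.
Since (4/5)^2 = 0.6400 and (4/5)^3 = 0.5120, the smallest such K is 3.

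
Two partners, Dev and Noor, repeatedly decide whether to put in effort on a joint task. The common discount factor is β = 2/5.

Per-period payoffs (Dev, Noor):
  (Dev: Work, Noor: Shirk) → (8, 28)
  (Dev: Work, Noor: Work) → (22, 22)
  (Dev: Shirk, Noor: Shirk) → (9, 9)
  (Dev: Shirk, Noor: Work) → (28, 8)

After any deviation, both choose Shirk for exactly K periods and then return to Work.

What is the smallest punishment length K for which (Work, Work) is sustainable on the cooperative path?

2

Need Σ_{k=1}^{K} β^k ≥ (28−22)/(22−9) = 0.4615 at β = 2/5.
At K = 1 the sum is 0.4000 < 0.4615; at K = 2 it is 0.5600 ≥ 0.4615.
So the minimum punishment length is K = 2.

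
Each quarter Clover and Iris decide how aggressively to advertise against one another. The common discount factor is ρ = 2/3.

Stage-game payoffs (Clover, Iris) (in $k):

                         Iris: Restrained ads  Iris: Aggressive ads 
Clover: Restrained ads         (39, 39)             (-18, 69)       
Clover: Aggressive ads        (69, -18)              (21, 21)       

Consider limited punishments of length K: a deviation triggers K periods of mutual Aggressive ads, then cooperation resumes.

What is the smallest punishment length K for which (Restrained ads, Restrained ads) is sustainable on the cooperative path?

5

Need Σ_{k=1}^{K} ρ^k ≥ (69−39)/(39−21) = 1.6667 at ρ = 2/3.
At K = 4 the sum is 1.6049 < 1.6667; at K = 5 it is 1.7366 ≥ 1.6667.
So the minimum punishment length is K = 5.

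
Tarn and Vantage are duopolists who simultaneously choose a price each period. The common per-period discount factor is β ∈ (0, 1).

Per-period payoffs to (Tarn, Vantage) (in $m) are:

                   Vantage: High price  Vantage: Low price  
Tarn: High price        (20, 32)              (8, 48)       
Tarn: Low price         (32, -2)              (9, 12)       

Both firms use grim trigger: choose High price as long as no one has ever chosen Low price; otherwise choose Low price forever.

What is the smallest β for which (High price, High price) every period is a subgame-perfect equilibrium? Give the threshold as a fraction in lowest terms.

For Tarn: deviation gain 32−20 = 12, per-period punishment loss 20−9 = 11. IC gives β ≥ 12/23.
For Vantage: gain 16, loss 20 per period, so β ≥ 16/36 = 4/9.
The tighter constraint is Tarn's, so cooperation needs β ≥ 12/23.

12/23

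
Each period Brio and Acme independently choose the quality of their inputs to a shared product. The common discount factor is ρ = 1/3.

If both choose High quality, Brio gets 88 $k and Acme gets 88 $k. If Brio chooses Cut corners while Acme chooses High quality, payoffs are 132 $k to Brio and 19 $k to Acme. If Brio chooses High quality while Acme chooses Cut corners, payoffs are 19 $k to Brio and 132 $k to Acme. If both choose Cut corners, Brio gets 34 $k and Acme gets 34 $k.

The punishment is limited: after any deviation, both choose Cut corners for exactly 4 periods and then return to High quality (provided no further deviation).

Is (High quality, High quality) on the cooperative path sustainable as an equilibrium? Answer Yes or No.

No

IC: ρ+…+ρ^4 ≥ (132−88)/(88−34) = 22/27.
At ρ = 1/3: partial sum = 0.4938 < 0.8148. Cooperation not sustainable.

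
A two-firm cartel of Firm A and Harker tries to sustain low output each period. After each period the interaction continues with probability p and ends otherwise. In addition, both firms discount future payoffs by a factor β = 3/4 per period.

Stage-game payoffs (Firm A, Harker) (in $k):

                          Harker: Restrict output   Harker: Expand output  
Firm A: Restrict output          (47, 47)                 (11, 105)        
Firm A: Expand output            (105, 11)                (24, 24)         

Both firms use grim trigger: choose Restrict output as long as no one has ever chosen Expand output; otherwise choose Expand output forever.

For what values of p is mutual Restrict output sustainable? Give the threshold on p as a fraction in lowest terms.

With continuation probability p and discount β, the effective per-period discount factor is βp.
Grim-trigger IC: βp ≥ (105−47)/(105−24) = 58/81.
So p ≥ (58/81)/(3/4) = 232/243.

232/243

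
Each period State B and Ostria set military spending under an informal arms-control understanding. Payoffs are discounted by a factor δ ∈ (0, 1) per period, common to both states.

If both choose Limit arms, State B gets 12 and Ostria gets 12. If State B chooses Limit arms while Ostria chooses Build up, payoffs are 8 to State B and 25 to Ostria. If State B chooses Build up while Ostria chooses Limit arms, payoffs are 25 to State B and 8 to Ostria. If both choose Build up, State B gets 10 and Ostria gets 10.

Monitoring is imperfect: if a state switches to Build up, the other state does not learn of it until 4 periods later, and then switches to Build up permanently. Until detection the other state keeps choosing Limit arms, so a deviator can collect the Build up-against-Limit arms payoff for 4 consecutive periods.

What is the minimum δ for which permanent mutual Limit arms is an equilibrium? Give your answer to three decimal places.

0.965

A deviator earns 25 for 4 periods, then 10 forever; cooperating earns 12 forever. Multiplying the IC by (1−δ):
12 ≥ 25(1−δ^4) + 10δ^4, so 15·δ^4 ≥ 13 and δ^4 ≥ 13/15.
δ ≥ (13/15)^(1/4) ≈ 0.965.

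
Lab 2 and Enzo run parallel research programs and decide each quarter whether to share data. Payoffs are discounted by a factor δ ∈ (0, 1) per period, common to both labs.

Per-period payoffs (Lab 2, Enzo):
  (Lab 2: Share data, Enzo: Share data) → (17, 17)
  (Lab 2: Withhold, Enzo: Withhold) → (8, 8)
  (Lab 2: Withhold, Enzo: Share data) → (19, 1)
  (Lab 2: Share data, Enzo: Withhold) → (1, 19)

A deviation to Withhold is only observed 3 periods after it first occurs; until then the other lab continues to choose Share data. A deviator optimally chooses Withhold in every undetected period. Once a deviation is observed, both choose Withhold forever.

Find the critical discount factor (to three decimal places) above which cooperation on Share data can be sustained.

A deviator earns 19 for 3 periods, then 8 forever; cooperating earns 17 forever. Multiplying the IC by (1−δ):
17 ≥ 19(1−δ^3) + 8δ^3, so 11·δ^3 ≥ 2 and δ^3 ≥ 2/11.
δ ≥ (2/11)^(1/3) ≈ 0.567.

0.567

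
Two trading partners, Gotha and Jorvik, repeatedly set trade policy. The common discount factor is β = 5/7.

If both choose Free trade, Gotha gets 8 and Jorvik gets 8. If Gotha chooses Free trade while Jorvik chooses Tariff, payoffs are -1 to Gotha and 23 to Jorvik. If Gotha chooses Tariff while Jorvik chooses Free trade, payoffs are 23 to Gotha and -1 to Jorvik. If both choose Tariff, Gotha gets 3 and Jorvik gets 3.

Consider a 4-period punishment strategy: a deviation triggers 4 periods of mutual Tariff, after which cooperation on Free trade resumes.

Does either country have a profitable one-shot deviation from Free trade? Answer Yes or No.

Yes

Comparing payoff streams over the 5 periods until play realigns: cooperate → 8(1+β+…+β^4); deviate → 23 + 3(β+…+β^4).
Cooperation is sustained iff (8−3)(β+…+β^4) ≥ 23−8.
β+…+β^4 = 5/7·(1−(5/7)^4)/(1−5/7) = 1.8492, and (23−8)/(8−3) = 3.0000.
1.8492 < 3.0000, so cooperation is not sustainable.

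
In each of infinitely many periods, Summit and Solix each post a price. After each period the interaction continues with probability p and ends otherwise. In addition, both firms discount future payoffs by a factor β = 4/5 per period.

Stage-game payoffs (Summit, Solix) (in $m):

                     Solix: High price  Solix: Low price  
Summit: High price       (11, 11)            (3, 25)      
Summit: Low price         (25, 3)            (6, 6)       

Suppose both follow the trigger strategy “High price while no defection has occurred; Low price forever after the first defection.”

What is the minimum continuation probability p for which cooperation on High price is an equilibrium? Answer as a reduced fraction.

With continuation probability p and discount β, the effective per-period discount factor is βp.
Grim-trigger IC: βp ≥ (25−11)/(25−6) = 14/19.
So p ≥ (14/19)/(4/5) = 35/38.

35/38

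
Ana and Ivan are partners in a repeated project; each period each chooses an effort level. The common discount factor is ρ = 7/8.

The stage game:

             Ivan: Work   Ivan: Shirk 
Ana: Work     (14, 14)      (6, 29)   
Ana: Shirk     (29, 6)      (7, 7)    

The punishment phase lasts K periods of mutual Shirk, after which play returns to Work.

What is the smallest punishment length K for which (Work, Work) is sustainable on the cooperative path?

3

No profitable deviation requires (14−7)(ρ+…+ρ^K) ≥ 29−14, i.e. ρ+…+ρ^K ≥ 15/7 ≈ 2.1429.
With ρ = 7/8, the partial sums are K=1: 0.8750, K=2: 1.6406, K=3: 2.3105.
K = 3 is the first length at which the sum reaches 2.1429.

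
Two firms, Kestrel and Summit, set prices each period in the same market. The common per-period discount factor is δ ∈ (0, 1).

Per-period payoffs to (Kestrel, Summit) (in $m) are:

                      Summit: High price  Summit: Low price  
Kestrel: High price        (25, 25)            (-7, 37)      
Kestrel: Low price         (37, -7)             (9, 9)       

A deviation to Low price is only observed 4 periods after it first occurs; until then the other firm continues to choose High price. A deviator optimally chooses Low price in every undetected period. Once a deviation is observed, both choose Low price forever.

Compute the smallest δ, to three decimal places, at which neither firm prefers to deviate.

0.809

The best deviation is to choose Low price for all 4 undetected periods, earning 37 each, then 9 forever once detected.
Deviation value: 37(1−δ^4)/(1−δ) + 9δ^4/(1−δ); cooperation value: 25/(1−δ).
IC: 25 ≥ 37(1−δ^4) + 9δ^4 = 37 − 28δ^4.
So δ^4 ≥ 12/28 = 3/7, giving δ ≥ (3/7)^(1/4) ≈ 0.809.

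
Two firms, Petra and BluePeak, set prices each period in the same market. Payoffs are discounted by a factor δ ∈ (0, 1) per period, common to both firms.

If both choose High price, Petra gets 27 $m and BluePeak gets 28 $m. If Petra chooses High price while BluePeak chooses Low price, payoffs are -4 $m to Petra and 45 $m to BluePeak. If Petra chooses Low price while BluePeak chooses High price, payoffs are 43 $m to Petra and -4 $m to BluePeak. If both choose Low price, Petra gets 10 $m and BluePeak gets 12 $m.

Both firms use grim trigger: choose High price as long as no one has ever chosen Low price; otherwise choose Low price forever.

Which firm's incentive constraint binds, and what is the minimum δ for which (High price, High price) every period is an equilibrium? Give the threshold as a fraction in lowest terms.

BluePeak; δ ≥ 17/33

Petra: cooperation gives 27 each period; deviation gives 43 once then 10 forever.
  27/(1−δ) ≥ 43 + 10δ/(1−δ) ⇒ δ ≥ 16/33.
BluePeak: cooperation gives 28 each period; deviation gives 45 once then 12 forever.
  δ ≥ 17/33.
Both must hold, so the binding constraint is BluePeak's: δ ≥ 17/33.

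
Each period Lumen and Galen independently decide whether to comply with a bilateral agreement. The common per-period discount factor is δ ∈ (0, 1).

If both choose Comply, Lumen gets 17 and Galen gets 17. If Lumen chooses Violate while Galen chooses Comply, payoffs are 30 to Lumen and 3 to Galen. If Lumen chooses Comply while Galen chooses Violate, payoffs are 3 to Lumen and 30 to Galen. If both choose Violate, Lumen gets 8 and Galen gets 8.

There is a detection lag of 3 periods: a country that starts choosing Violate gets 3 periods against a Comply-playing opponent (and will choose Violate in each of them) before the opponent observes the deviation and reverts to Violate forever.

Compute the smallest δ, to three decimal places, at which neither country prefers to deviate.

A deviator earns 30 for 3 periods, then 8 forever; cooperating earns 17 forever. Multiplying the IC by (1−δ):
17 ≥ 30(1−δ^3) + 8δ^3, so 22·δ^3 ≥ 13 and δ^3 ≥ 13/22.
δ ≥ (13/22)^(1/3) ≈ 0.839.

0.839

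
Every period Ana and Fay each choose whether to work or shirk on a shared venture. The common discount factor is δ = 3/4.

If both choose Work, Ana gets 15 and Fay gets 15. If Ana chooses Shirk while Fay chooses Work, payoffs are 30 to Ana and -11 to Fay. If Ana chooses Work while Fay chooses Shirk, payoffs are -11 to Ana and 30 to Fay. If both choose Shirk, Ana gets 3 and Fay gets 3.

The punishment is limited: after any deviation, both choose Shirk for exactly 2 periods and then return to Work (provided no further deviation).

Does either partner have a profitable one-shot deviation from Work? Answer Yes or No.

No

IC: δ+…+δ^2 ≥ (30−15)/(15−3) = 5/4.
At δ = 3/4: partial sum = 1.3125 ≥ 1.2500. Cooperation sustainable.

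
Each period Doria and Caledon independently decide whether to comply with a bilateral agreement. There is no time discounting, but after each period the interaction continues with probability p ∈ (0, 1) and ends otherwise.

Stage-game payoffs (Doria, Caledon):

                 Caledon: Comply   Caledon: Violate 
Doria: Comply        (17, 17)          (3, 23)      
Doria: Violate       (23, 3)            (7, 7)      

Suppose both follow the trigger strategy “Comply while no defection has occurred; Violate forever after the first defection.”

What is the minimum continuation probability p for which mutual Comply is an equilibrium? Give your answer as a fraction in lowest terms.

3/8

With no time discounting, the continuation probability p plays the role of the discount factor.
Grim-trigger IC: 17/(1−p) ≥ 23 + 7p/(1−p) ⇒ p ≥ (23−17)/(23−7) = 3/8.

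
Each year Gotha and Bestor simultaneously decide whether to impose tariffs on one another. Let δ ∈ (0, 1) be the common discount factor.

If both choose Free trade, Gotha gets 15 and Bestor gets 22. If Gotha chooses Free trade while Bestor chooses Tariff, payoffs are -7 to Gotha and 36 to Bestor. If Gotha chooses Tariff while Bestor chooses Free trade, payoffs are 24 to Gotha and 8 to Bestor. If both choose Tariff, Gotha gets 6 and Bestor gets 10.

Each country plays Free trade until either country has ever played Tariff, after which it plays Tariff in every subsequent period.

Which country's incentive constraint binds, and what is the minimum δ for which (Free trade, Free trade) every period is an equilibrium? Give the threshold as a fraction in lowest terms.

Gotha: cooperation gives 15 each period; deviation gives 24 once then 6 forever.
  15/(1−δ) ≥ 24 + 6δ/(1−δ) ⇒ δ ≥ 9/18 = 1/2.
Bestor: cooperation gives 22 each period; deviation gives 36 once then 10 forever.
  δ ≥ 14/26 = 7/13.
Both must hold, so the binding constraint is Bestor's: δ ≥ 7/13.

Bestor; δ ≥ 7/13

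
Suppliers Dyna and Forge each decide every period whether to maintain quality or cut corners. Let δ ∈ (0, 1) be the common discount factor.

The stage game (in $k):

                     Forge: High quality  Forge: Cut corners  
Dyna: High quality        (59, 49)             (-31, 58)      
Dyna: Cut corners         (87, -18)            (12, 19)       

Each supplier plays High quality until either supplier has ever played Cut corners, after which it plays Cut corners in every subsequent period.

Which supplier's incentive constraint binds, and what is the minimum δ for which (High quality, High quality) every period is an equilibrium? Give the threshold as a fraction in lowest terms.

Dyna; δ ≥ 28/75

Dyna: cooperation gives 59 each period; deviation gives 87 once then 12 forever.
  59/(1−δ) ≥ 87 + 12δ/(1−δ) ⇒ δ ≥ 28/75.
Forge: cooperation gives 49 each period; deviation gives 58 once then 19 forever.
  δ ≥ 9/39 = 3/13.
Both must hold, so the binding constraint is Dyna's: δ ≥ 28/75.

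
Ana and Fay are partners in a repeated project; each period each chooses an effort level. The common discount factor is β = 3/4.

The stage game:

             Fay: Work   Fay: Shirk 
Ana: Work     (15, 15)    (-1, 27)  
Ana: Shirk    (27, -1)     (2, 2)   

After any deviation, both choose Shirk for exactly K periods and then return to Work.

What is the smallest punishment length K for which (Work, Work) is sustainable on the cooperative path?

IC: β(1−β^K)/(1−β) ≥ (27−15)/(15−2) = 12/13.
With β = 3/4: need 1 − β^K ≥ 12/13·(1−3/4)/(3/4), i.e. β^K ≤ 0.6923.
Since (3/4)^1 = 0.7500 and (3/4)^2 = 0.5625, the smallest such K is 2.

2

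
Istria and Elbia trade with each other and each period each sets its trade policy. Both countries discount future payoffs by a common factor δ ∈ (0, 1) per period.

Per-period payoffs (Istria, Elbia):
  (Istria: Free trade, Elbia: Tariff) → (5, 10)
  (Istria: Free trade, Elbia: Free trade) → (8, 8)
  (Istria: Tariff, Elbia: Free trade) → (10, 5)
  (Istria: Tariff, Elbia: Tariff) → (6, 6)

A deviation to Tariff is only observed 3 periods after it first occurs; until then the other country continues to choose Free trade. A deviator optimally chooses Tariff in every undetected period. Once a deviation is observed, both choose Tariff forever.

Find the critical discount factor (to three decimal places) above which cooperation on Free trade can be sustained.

A deviator earns 10 for 3 periods, then 6 forever; cooperating earns 8 forever. Multiplying the IC by (1−δ):
8 ≥ 10(1−δ^3) + 6δ^3, so 4·δ^3 ≥ 2 and δ^3 ≥ 1/2.
δ ≥ (1/2)^(1/3) ≈ 0.794.

0.794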